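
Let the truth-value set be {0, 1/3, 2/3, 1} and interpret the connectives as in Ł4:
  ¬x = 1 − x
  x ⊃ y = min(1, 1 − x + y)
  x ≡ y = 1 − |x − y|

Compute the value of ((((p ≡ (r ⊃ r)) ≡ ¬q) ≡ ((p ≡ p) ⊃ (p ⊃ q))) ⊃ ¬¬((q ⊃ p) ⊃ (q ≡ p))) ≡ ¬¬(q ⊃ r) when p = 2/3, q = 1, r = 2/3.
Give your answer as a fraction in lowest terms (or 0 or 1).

r ⊃ r = 2/3 ⊃ 2/3 = 1
p ≡ (r ⊃ r) = 2/3 ≡ 1 = 2/3
¬q = ¬1 = 0
(p ≡ (r ⊃ r)) ≡ ¬q = 2/3 ≡ 0 = 1/3
p ≡ p = 2/3 ≡ 2/3 = 1
p ⊃ q = 2/3 ⊃ 1 = 1
(p ≡ p) ⊃ (p ⊃ q) = 1 ⊃ 1 = 1
((p ≡ (r ⊃ r)) ≡ ¬q) ≡ ((p ≡ p) ⊃ (p ⊃ q)) = 1/3 ≡ 1 = 1/3
q ⊃ p = 1 ⊃ 2/3 = 2/3
q ≡ p = 1 ≡ 2/3 = 2/3
(q ⊃ p) ⊃ (q ≡ p) = 2/3 ⊃ 2/3 = 1
¬((q ⊃ p) ⊃ (q ≡ p)) = ¬1 = 0
¬¬((q ⊃ p) ⊃ (q ≡ p)) = ¬0 = 1
(((p ≡ (r ⊃ r)) ≡ ¬q) ≡ ((p ≡ p) ⊃ (p ⊃ q))) ⊃ ¬¬((q ⊃ p) ⊃ (q ≡ p)) = 1/3 ⊃ 1 = 1
q ⊃ r = 1 ⊃ 2/3 = 2/3
¬(q ⊃ r) = ¬2/3 = 1/3
¬¬(q ⊃ r) = ¬1/3 = 2/3
((((p ≡ (r ⊃ r)) ≡ ¬q) ≡ ((p ≡ p) ⊃ (p ⊃ q))) ⊃ ¬¬((q ⊃ p) ⊃ (q ≡ p))) ≡ ¬¬(q ⊃ r) = 1 ≡ 2/3 = 2/3

2/3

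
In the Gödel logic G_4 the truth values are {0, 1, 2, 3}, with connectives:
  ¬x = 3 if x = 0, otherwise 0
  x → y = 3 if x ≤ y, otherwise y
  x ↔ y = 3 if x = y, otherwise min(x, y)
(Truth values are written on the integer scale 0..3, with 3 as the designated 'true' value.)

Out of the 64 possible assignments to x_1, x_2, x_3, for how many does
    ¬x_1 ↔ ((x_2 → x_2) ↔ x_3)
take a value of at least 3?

value 3: 16 assignments (counts)
value 2: 4 assignments
value 1: 4 assignments
value 0: 40 assignments
So 16 of the 64 assignments meet the threshold.

16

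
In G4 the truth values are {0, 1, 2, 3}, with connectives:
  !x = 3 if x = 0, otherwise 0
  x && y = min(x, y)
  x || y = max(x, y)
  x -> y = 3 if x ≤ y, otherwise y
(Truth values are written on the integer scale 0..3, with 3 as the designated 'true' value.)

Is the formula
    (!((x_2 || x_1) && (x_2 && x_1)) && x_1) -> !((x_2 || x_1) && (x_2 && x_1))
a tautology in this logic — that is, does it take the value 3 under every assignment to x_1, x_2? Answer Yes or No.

Yes

x_1 = 0, x_2 = 0 ↦ 3
x_1 = 0, x_2 = 1 ↦ 3
x_1 = 0, x_2 = 2 ↦ 3
x_1 = 0, x_2 = 3 ↦ 3
x_1 = 1, x_2 = 0 ↦ 3
x_1 = 1, x_2 = 1 ↦ 3
x_1 = 1, x_2 = 2 ↦ 3
x_1 = 1, x_2 = 3 ↦ 3
x_1 = 2, x_2 = 0 ↦ 3
x_1 = 2, x_2 = 1 ↦ 3
x_1 = 2, x_2 = 2 ↦ 3
x_1 = 2, x_2 = 3 ↦ 3
x_1 = 3, x_2 = 0 ↦ 3
x_1 = 3, x_2 = 1 ↦ 3
x_1 = 3, x_2 = 2 ↦ 3
x_1 = 3, x_2 = 3 ↦ 3
Every assignment gives a value ≥ 3.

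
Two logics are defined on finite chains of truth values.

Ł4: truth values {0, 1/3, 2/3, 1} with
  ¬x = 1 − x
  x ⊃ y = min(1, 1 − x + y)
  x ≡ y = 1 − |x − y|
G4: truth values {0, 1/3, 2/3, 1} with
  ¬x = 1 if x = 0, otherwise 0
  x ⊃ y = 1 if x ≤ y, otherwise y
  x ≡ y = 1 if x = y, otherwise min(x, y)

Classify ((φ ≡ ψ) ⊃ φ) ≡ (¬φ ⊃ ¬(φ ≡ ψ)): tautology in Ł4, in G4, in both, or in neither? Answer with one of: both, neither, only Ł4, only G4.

In Ł4: every assignment gives 1 — tautology.
In G4: at φ = 1/3, ψ = 1/3 the value is 1/3 — not a tautology.

only Ł4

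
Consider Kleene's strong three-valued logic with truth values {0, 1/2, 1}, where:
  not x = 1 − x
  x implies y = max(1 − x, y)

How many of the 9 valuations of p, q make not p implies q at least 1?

p = 0, q = 0 ↦ 0  <
p = 0, q = 1/2 ↦ 1/2  <
p = 0, q = 1 ↦ 1  ≥
p = 1/2, q = 0 ↦ 1/2  <
p = 1/2, q = 1/2 ↦ 1/2  <
p = 1/2, q = 1 ↦ 1  ≥
p = 1, q = 0 ↦ 1  ≥
p = 1, q = 1/2 ↦ 1  ≥
p = 1, q = 1 ↦ 1  ≥
So 5 of the 9 assignments meet the threshold.

5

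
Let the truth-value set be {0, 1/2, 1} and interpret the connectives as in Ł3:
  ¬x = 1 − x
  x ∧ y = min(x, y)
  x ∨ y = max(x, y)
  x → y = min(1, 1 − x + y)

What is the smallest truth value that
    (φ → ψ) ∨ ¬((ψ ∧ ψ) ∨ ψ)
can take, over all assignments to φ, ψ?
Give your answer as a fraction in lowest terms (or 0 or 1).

1/2

Take φ = 1, ψ = 1/2:
φ → ψ = 1 → 1/2 = 1/2
ψ ∧ ψ = 1/2 ∧ 1/2 = 1/2
(ψ ∧ ψ) ∨ ψ = 1/2 ∨ 1/2 = 1/2
¬((ψ ∧ ψ) ∨ ψ) = ¬1/2 = 1/2
(φ → ψ) ∨ ¬((ψ ∧ ψ) ∨ ψ) = 1/2 ∨ 1/2 = 1/2
No assignment yields a value below 1/2, so this is the minimum.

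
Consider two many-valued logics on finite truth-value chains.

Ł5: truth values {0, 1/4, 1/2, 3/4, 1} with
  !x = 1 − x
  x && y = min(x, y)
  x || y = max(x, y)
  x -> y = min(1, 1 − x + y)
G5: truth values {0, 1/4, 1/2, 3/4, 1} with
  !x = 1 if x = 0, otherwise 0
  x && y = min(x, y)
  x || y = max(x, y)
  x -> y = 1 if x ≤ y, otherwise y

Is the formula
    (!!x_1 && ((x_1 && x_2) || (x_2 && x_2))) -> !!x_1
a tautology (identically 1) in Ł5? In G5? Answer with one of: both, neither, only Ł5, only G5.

In Ł5: every assignment gives 1 — tautology.
In G5: every assignment gives 1 — tautology.

both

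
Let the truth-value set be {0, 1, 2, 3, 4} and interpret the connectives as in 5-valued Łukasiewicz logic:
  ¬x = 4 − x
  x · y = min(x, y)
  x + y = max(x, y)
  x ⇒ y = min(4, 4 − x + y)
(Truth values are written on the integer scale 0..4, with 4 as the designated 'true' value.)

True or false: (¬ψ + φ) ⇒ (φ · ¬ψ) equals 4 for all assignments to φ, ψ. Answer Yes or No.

No

Counterexample: take φ = 0, ψ = 0.
¬ψ = ¬0 = 4
¬ψ + φ = 4 + 0 = 4
¬ψ = ¬0 = 4
φ · ¬ψ = 0 · 4 = 0
(¬ψ + φ) ⇒ (φ · ¬ψ) = 4 ⇒ 0 = 0
This gives 0 ≠ 4.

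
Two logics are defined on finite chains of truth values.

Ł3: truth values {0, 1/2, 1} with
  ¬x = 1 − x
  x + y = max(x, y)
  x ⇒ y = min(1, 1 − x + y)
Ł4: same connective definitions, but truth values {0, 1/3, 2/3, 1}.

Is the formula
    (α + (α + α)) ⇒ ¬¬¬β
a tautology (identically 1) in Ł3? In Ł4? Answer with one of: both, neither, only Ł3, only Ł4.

neither

In Ł3: at α = 1/2, β = 1 the value is 1/2 — not a tautology.
In Ł4: at α = 1/3, β = 1 the value is 2/3 — not a tautology.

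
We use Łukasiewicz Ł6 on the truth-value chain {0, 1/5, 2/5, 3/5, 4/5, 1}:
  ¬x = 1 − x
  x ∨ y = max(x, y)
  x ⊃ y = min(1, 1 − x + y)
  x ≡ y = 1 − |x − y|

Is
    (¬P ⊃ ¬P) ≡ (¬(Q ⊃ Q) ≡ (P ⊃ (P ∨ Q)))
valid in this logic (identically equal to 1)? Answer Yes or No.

Counterexample: take P = 0, Q = 0.
¬P = ¬0 = 1
¬P = ¬0 = 1
¬P ⊃ ¬P = 1 ⊃ 1 = 1
Q ⊃ Q = 0 ⊃ 0 = 1
¬(Q ⊃ Q) = ¬1 = 0
P ∨ Q = 0 ∨ 0 = 0
P ⊃ (P ∨ Q) = 0 ⊃ 0 = 1
¬(Q ⊃ Q) ≡ (P ⊃ (P ∨ Q)) = 0 ≡ 1 = 0
(¬P ⊃ ¬P) ≡ (¬(Q ⊃ Q) ≡ (P ⊃ (P ∨ Q))) = 1 ≡ 0 = 0
This gives 0 ≠ 1.

No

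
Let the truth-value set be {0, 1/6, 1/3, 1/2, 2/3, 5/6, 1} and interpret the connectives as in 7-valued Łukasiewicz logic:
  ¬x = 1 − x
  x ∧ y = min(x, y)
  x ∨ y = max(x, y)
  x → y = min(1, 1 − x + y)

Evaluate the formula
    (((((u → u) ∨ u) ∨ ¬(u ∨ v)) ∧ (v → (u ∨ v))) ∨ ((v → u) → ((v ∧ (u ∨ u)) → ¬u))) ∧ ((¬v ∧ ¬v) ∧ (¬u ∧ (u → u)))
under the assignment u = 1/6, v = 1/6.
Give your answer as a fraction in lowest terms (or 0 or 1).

u → u = 1/6 → 1/6 = 1
(u → u) ∨ u = 1 ∨ 1/6 = 1
u ∨ v = 1/6 ∨ 1/6 = 1/6
¬(u ∨ v) = ¬1/6 = 5/6
((u → u) ∨ u) ∨ ¬(u ∨ v) = 1 ∨ 5/6 = 1
u ∨ v = 1/6 ∨ 1/6 = 1/6
v → (u ∨ v) = 1/6 → 1/6 = 1
(((u → u) ∨ u) ∨ ¬(u ∨ v)) ∧ (v → (u ∨ v)) = 1 ∧ 1 = 1
v → u = 1/6 → 1/6 = 1
u ∨ u = 1/6 ∨ 1/6 = 1/6
v ∧ (u ∨ u) = 1/6 ∧ 1/6 = 1/6
¬u = ¬1/6 = 5/6
(v ∧ (u ∨ u)) → ¬u = 1/6 → 5/6 = 1
(v → u) → ((v ∧ (u ∨ u)) → ¬u) = 1 → 1 = 1
((((u → u) ∨ u) ∨ ¬(u ∨ v)) ∧ (v → (u ∨ v))) ∨ ((v → u) → ((v ∧ (u ∨ u)) → ¬u)) = 1 ∨ 1 = 1
¬v = ¬1/6 = 5/6
¬v = ¬1/6 = 5/6
¬v ∧ ¬v = 5/6 ∧ 5/6 = 5/6
¬u = ¬1/6 = 5/6
u → u = 1/6 → 1/6 = 1
¬u ∧ (u → u) = 5/6 ∧ 1 = 5/6
(¬v ∧ ¬v) ∧ (¬u ∧ (u → u)) = 5/6 ∧ 5/6 = 5/6
(((((u → u) ∨ u) ∨ ¬(u ∨ v)) ∧ (v → (u ∨ v))) ∨ ((v → u) → ((v ∧ (u ∨ u)) → ¬u))) ∧ ((¬v ∧ ¬v) ∧ (¬u ∧ (u → u))) = 1 ∧ 5/6 = 5/6

5/6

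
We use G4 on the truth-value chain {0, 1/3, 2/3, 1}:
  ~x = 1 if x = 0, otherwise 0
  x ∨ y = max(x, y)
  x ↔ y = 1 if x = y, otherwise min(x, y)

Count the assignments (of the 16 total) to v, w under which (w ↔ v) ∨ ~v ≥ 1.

v = 0, w = 0 ↦ 1  ≥
v = 0, w = 1/3 ↦ 1  ≥
v = 0, w = 2/3 ↦ 1  ≥
v = 0, w = 1 ↦ 1  ≥
v = 1/3, w = 0 ↦ 0  <
v = 1/3, w = 1/3 ↦ 1  ≥
v = 1/3, w = 2/3 ↦ 1/3  <
v = 1/3, w = 1 ↦ 1/3  <
v = 2/3, w = 0 ↦ 0  <
v = 2/3, w = 1/3 ↦ 1/3  <
v = 2/3, w = 2/3 ↦ 1  ≥
v = 2/3, w = 1 ↦ 2/3  <
v = 1, w = 0 ↦ 0  <
v = 1, w = 1/3 ↦ 1/3  <
v = 1, w = 2/3 ↦ 2/3  <
v = 1, w = 1 ↦ 1  ≥
So 7 of the 16 assignments meet the threshold.

7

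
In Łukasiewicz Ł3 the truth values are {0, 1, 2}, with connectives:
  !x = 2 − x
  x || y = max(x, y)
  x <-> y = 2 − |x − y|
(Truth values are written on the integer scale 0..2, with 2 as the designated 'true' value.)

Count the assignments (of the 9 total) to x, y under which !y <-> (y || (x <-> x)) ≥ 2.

x = 0, y = 0 ↦ 2  ≥
x = 0, y = 1 ↦ 1  <
x = 0, y = 2 ↦ 0  <
x = 1, y = 0 ↦ 2  ≥
x = 1, y = 1 ↦ 1  <
x = 1, y = 2 ↦ 0  <
x = 2, y = 0 ↦ 2  ≥
x = 2, y = 1 ↦ 1  <
x = 2, y = 2 ↦ 0  <
So 3 of the 9 assignments meet the threshold.

3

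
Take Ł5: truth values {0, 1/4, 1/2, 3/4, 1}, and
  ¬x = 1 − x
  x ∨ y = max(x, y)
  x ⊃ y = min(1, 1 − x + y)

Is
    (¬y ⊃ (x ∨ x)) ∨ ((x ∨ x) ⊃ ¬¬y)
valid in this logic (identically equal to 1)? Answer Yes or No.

No

Counterexample: take x = 1/4, y = 0.
¬y = ¬0 = 1
x ∨ x = 1/4 ∨ 1/4 = 1/4
¬y ⊃ (x ∨ x) = 1 ⊃ 1/4 = 1/4
x ∨ x = 1/4 ∨ 1/4 = 1/4
¬y = ¬0 = 1
¬¬y = ¬1 = 0
(x ∨ x) ⊃ ¬¬y = 1/4 ⊃ 0 = 3/4
(¬y ⊃ (x ∨ x)) ∨ ((x ∨ x) ⊃ ¬¬y) = 1/4 ∨ 3/4 = 3/4
This gives 3/4 ≠ 1.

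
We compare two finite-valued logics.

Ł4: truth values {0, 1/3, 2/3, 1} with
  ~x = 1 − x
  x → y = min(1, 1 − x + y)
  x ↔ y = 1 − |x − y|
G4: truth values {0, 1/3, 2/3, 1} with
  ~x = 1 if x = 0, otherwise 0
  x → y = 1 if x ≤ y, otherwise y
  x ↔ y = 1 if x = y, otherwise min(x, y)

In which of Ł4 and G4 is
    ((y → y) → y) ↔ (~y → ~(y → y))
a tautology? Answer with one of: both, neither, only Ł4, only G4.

In Ł4: every assignment gives 1 — tautology.
In G4: at y = 1/3 the value is 1/3 — not a tautology.

only Ł4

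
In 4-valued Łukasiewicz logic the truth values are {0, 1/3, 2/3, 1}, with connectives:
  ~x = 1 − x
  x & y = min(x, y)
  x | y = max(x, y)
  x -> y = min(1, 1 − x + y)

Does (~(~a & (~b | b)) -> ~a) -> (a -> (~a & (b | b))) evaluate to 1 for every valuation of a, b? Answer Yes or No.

Counterexample: take a = 1/3, b = 0.
~a = ~1/3 = 2/3
~b = ~0 = 1
~b | b = 1 | 0 = 1
~a & (~b | b) = 2/3 & 1 = 2/3
~(~a & (~b | b)) = ~2/3 = 1/3
~a = ~1/3 = 2/3
~(~a & (~b | b)) -> ~a = 1/3 -> 2/3 = 1
~a = ~1/3 = 2/3
b | b = 0 | 0 = 0
~a & (b | b) = 2/3 & 0 = 0
a -> (~a & (b | b)) = 1/3 -> 0 = 2/3
(~(~a & (~b | b)) -> ~a) -> (a -> (~a & (b | b))) = 1 -> 2/3 = 2/3
This gives 2/3 ≠ 1.

No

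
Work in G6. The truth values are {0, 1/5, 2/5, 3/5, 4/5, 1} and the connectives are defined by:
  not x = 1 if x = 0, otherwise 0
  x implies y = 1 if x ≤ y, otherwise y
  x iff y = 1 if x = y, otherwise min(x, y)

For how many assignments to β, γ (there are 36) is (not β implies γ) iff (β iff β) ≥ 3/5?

value 1: 31 assignments (counts)
value 4/5: 1 assignment (counts)
value 3/5: 1 assignment (counts)
value 2/5: 1 assignment
value 1/5: 1 assignment
value 0: 1 assignment
So 33 of the 36 assignments meet the threshold.

33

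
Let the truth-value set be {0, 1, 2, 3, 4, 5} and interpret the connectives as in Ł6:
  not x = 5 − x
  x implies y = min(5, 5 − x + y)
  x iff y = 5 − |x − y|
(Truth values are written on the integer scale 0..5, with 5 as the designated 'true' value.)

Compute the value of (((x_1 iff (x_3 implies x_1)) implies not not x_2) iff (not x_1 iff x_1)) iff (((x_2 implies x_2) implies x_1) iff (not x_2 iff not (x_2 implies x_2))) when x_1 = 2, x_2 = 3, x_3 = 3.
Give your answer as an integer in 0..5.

x_3 implies x_1 = 3 implies 2 = 4
x_1 iff (x_3 implies x_1) = 2 iff 4 = 3
not x_2 = not 3 = 2
not not x_2 = not 2 = 3
(x_1 iff (x_3 implies x_1)) implies not not x_2 = 3 implies 3 = 5
not x_1 = not 2 = 3
not x_1 iff x_1 = 3 iff 2 = 4
((x_1 iff (x_3 implies x_1)) implies not not x_2) iff (not x_1 iff x_1) = 5 iff 4 = 4
x_2 implies x_2 = 3 implies 3 = 5
(x_2 implies x_2) implies x_1 = 5 implies 2 = 2
not x_2 = not 3 = 2
x_2 implies x_2 = 3 implies 3 = 5
not (x_2 implies x_2) = not 5 = 0
not x_2 iff not (x_2 implies x_2) = 2 iff 0 = 3
((x_2 implies x_2) implies x_1) iff (not x_2 iff not (x_2 implies x_2)) = 2 iff 3 = 4
(((x_1 iff (x_3 implies x_1)) implies not not x_2) iff (not x_1 iff x_1)) iff (((x_2 implies x_2) implies x_1) iff (not x_2 iff not (x_2 implies x_2))) = 4 iff 4 = 5

5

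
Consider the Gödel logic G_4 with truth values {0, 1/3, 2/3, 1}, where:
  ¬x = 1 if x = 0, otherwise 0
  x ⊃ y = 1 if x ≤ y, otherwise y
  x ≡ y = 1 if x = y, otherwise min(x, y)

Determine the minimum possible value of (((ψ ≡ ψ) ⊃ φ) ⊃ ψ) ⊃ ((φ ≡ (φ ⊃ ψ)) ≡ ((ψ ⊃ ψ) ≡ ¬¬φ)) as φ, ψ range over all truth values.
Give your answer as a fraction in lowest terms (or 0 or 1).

1/3

Take φ = 1/3, ψ = 1/3:
ψ ≡ ψ = 1/3 ≡ 1/3 = 1
(ψ ≡ ψ) ⊃ φ = 1 ⊃ 1/3 = 1/3
((ψ ≡ ψ) ⊃ φ) ⊃ ψ = 1/3 ⊃ 1/3 = 1
φ ⊃ ψ = 1/3 ⊃ 1/3 = 1
φ ≡ (φ ⊃ ψ) = 1/3 ≡ 1 = 1/3
ψ ⊃ ψ = 1/3 ⊃ 1/3 = 1
¬φ = ¬1/3 = 0
¬¬φ = ¬0 = 1
(ψ ⊃ ψ) ≡ ¬¬φ = 1 ≡ 1 = 1
(φ ≡ (φ ⊃ ψ)) ≡ ((ψ ⊃ ψ) ≡ ¬¬φ) = 1/3 ≡ 1 = 1/3
(((ψ ≡ ψ) ⊃ φ) ⊃ ψ) ⊃ ((φ ≡ (φ ⊃ ψ)) ≡ ((ψ ⊃ ψ) ≡ ¬¬φ)) = 1 ⊃ 1/3 = 1/3
No assignment yields a value below 1/3, so this is the minimum.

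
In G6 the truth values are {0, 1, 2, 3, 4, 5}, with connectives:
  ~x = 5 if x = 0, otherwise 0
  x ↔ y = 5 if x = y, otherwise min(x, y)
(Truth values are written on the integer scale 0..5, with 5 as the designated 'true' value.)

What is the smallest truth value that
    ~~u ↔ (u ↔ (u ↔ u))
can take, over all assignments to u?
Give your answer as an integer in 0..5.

Take u = 1:
~u = ~1 = 0
~~u = ~0 = 5
u ↔ u = 1 ↔ 1 = 5
u ↔ (u ↔ u) = 1 ↔ 5 = 1
~~u ↔ (u ↔ (u ↔ u)) = 5 ↔ 1 = 1
No assignment yields a value below 1, so this is the minimum.

1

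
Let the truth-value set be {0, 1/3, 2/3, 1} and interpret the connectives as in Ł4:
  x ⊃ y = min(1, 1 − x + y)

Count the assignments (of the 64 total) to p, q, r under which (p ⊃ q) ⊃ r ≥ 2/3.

41

value 1: 26 assignments (counts)
value 2/3: 15 assignments (counts)
value 1/3: 13 assignments
value 0: 10 assignments
So 41 of the 64 assignments meet the threshold.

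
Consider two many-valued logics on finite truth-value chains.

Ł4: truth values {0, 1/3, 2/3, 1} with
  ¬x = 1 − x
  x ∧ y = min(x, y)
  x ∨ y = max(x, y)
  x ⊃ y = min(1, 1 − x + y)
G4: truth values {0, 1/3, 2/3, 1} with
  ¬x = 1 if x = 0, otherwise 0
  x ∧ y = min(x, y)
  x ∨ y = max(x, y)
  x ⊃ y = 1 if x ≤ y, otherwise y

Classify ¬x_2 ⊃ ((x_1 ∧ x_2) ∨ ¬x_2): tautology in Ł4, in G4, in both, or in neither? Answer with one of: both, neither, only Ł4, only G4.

both

In Ł4: every assignment gives 1 — tautology.
In G4: every assignment gives 1 — tautology.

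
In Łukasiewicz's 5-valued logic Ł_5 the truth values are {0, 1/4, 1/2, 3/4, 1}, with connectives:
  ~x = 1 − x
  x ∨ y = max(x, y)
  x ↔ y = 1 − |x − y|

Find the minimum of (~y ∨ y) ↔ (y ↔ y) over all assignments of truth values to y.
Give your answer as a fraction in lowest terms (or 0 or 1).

1/2

Take y = 1/2:
~y = ~1/2 = 1/2
~y ∨ y = 1/2 ∨ 1/2 = 1/2
y ↔ y = 1/2 ↔ 1/2 = 1
(~y ∨ y) ↔ (y ↔ y) = 1/2 ↔ 1 = 1/2
No assignment yields a value below 1/2, so this is the minimum.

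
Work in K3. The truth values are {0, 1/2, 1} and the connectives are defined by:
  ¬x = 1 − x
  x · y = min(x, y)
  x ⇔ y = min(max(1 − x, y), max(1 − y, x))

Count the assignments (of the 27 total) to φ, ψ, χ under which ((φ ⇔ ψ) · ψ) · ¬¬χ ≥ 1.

1

value 1: 1 assignment (counts)
value 1/2: 9 assignments
value 0: 17 assignments
So 1 of the 27 assignments meets the threshold.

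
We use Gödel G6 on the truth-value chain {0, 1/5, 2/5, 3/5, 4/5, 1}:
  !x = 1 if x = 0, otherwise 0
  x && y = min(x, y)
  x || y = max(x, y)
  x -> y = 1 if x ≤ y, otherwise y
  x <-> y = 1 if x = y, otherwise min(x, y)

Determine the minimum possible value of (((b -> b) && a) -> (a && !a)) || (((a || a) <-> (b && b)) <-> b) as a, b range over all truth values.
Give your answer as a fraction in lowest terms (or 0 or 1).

1/5

Take a = 1/5, b = 1/5:
b -> b = 1/5 -> 1/5 = 1
(b -> b) && a = 1 && 1/5 = 1/5
!a = !1/5 = 0
a && !a = 1/5 && 0 = 0
((b -> b) && a) -> (a && !a) = 1/5 -> 0 = 0
a || a = 1/5 || 1/5 = 1/5
b && b = 1/5 && 1/5 = 1/5
(a || a) <-> (b && b) = 1/5 <-> 1/5 = 1
((a || a) <-> (b && b)) <-> b = 1 <-> 1/5 = 1/5
(((b -> b) && a) -> (a && !a)) || (((a || a) <-> (b && b)) <-> b) = 0 || 1/5 = 1/5
No assignment yields a value below 1/5, so this is the minimum.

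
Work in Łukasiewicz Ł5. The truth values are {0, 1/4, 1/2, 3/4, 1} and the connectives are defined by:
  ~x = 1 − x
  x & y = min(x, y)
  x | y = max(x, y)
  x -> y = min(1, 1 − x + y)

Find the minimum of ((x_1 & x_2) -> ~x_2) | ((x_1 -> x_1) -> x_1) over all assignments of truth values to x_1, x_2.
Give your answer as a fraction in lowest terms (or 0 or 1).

Take x_1 = 1/2, x_2 = 1:
x_1 & x_2 = 1/2 & 1 = 1/2
~x_2 = ~1 = 0
(x_1 & x_2) -> ~x_2 = 1/2 -> 0 = 1/2
x_1 -> x_1 = 1/2 -> 1/2 = 1
(x_1 -> x_1) -> x_1 = 1 -> 1/2 = 1/2
((x_1 & x_2) -> ~x_2) | ((x_1 -> x_1) -> x_1) = 1/2 | 1/2 = 1/2
No assignment yields a value below 1/2, so this is the minimum.

1/2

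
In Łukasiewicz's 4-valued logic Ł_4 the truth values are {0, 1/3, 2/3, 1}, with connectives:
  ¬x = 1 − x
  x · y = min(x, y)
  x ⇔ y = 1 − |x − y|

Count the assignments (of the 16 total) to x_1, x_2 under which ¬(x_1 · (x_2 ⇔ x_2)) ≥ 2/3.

x_1 = 0, x_2 = 0 ↦ 1  ≥
x_1 = 0, x_2 = 1/3 ↦ 1  ≥
x_1 = 0, x_2 = 2/3 ↦ 1  ≥
x_1 = 0, x_2 = 1 ↦ 1  ≥
x_1 = 1/3, x_2 = 0 ↦ 2/3  ≥
x_1 = 1/3, x_2 = 1/3 ↦ 2/3  ≥
x_1 = 1/3, x_2 = 2/3 ↦ 2/3  ≥
x_1 = 1/3, x_2 = 1 ↦ 2/3  ≥
x_1 = 2/3, x_2 = 0 ↦ 1/3  <
x_1 = 2/3, x_2 = 1/3 ↦ 1/3  <
x_1 = 2/3, x_2 = 2/3 ↦ 1/3  <
x_1 = 2/3, x_2 = 1 ↦ 1/3  <
x_1 = 1, x_2 = 0 ↦ 0  <
x_1 = 1, x_2 = 1/3 ↦ 0  <
x_1 = 1, x_2 = 2/3 ↦ 0  <
x_1 = 1, x_2 = 1 ↦ 0  <
So 8 of the 16 assignments meet the threshold.

8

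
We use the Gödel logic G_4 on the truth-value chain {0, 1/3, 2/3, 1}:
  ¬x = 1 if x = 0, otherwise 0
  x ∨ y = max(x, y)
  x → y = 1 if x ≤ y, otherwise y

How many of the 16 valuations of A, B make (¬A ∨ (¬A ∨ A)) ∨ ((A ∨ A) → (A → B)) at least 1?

13

A = 0, B = 0 ↦ 1  ≥
A = 0, B = 1/3 ↦ 1  ≥
A = 0, B = 2/3 ↦ 1  ≥
A = 0, B = 1 ↦ 1  ≥
A = 1/3, B = 0 ↦ 1/3  <
A = 1/3, B = 1/3 ↦ 1  ≥
A = 1/3, B = 2/3 ↦ 1  ≥
A = 1/3, B = 1 ↦ 1  ≥
A = 2/3, B = 0 ↦ 2/3  <
A = 2/3, B = 1/3 ↦ 2/3  <
A = 2/3, B = 2/3 ↦ 1  ≥
A = 2/3, B = 1 ↦ 1  ≥
A = 1, B = 0 ↦ 1  ≥
A = 1, B = 1/3 ↦ 1  ≥
A = 1, B = 2/3 ↦ 1  ≥
A = 1, B = 1 ↦ 1  ≥
So 13 of the 16 assignments meet the threshold.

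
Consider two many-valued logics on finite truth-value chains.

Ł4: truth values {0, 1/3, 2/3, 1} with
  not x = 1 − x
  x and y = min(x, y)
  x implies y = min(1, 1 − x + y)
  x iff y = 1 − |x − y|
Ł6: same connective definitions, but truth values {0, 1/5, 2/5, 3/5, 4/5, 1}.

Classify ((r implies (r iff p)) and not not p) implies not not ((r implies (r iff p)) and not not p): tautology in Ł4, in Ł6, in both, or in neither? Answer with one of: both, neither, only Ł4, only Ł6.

both

In Ł4: every assignment gives 1 — tautology.
In Ł6: every assignment gives 1 — tautology.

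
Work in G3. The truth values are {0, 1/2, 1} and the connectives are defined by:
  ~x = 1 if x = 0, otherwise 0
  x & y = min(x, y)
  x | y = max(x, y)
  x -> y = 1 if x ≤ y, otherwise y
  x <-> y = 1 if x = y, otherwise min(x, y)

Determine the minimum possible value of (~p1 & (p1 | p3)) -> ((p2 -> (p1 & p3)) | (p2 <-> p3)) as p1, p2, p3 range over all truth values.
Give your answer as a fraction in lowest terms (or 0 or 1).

1/2

Take p1 = 0, p2 = 1/2, p3 = 1:
~p1 = ~0 = 1
p1 | p3 = 0 | 1 = 1
~p1 & (p1 | p3) = 1 & 1 = 1
p1 & p3 = 0 & 1 = 0
p2 -> (p1 & p3) = 1/2 -> 0 = 0
p2 <-> p3 = 1/2 <-> 1 = 1/2
(p2 -> (p1 & p3)) | (p2 <-> p3) = 0 | 1/2 = 1/2
(~p1 & (p1 | p3)) -> ((p2 -> (p1 & p3)) | (p2 <-> p3)) = 1 -> 1/2 = 1/2
No assignment yields a value below 1/2, so this is the minimum.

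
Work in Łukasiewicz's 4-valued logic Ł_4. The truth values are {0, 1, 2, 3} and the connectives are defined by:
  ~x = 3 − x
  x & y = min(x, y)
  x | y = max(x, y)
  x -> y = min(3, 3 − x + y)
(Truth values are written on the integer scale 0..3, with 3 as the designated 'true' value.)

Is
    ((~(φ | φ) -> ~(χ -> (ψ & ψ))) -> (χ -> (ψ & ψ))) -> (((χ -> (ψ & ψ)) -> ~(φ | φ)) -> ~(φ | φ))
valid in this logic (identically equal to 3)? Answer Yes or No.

Counterexample: take φ = 1, ψ = 0, χ = 1.
φ | φ = 1 | 1 = 1
~(φ | φ) = ~1 = 2
ψ & ψ = 0 & 0 = 0
χ -> (ψ & ψ) = 1 -> 0 = 2
~(χ -> (ψ & ψ)) = ~2 = 1
~(φ | φ) -> ~(χ -> (ψ & ψ)) = 2 -> 1 = 2
ψ & ψ = 0 & 0 = 0
χ -> (ψ & ψ) = 1 -> 0 = 2
(~(φ | φ) -> ~(χ -> (ψ & ψ))) -> (χ -> (ψ & ψ)) = 2 -> 2 = 3
ψ & ψ = 0 & 0 = 0
χ -> (ψ & ψ) = 1 -> 0 = 2
φ | φ = 1 | 1 = 1
~(φ | φ) = ~1 = 2
(χ -> (ψ & ψ)) -> ~(φ | φ) = 2 -> 2 = 3
φ | φ = 1 | 1 = 1
~(φ | φ) = ~1 = 2
((χ -> (ψ & ψ)) -> ~(φ | φ)) -> ~(φ | φ) = 3 -> 2 = 2
((~(φ | φ) -> ~(χ -> (ψ & ψ))) -> (χ -> (ψ & ψ))) -> (((χ -> (ψ & ψ)) -> ~(φ | φ)) -> ~(φ | φ)) = 3 -> 2 = 2
This gives 2 ≠ 3.

No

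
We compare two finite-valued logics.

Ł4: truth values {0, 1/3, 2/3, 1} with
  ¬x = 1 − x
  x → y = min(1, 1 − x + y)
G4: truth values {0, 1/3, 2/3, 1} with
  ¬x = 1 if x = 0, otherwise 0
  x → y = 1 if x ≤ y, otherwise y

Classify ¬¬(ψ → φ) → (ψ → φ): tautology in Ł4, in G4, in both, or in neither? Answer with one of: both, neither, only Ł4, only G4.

only Ł4

In Ł4: every assignment gives 1 — tautology.
In G4: at φ = 1/3, ψ = 2/3 the value is 1/3 — not a tautology.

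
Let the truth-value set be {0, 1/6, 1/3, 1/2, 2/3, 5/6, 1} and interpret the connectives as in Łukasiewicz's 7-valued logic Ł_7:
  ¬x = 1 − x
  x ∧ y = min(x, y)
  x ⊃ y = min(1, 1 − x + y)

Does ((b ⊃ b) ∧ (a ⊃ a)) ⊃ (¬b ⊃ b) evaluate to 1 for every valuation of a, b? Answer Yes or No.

Counterexample: take a = 0, b = 0.
b ⊃ b = 0 ⊃ 0 = 1
a ⊃ a = 0 ⊃ 0 = 1
(b ⊃ b) ∧ (a ⊃ a) = 1 ∧ 1 = 1
¬b = ¬0 = 1
¬b ⊃ b = 1 ⊃ 0 = 0
((b ⊃ b) ∧ (a ⊃ a)) ⊃ (¬b ⊃ b) = 1 ⊃ 0 = 0
This gives 0 ≠ 1.

No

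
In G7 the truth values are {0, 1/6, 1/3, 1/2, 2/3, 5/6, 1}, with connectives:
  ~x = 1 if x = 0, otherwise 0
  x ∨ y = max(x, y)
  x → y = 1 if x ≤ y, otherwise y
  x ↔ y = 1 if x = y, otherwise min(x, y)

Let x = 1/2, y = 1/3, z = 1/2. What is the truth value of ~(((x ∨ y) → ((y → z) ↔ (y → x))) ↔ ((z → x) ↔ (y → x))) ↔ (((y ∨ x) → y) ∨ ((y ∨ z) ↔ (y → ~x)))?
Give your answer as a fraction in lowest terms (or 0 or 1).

x ∨ y = 1/2 ∨ 1/3 = 1/2
y → z = 1/3 → 1/2 = 1
y → x = 1/3 → 1/2 = 1
(y → z) ↔ (y → x) = 1 ↔ 1 = 1
(x ∨ y) → ((y → z) ↔ (y → x)) = 1/2 → 1 = 1
z → x = 1/2 → 1/2 = 1
y → x = 1/3 → 1/2 = 1
(z → x) ↔ (y → x) = 1 ↔ 1 = 1
((x ∨ y) → ((y → z) ↔ (y → x))) ↔ ((z → x) ↔ (y → x)) = 1 ↔ 1 = 1
~(((x ∨ y) → ((y → z) ↔ (y → x))) ↔ ((z → x) ↔ (y → x))) = ~1 = 0
y ∨ x = 1/3 ∨ 1/2 = 1/2
(y ∨ x) → y = 1/2 → 1/3 = 1/3
y ∨ z = 1/3 ∨ 1/2 = 1/2
~x = ~1/2 = 0
y → ~x = 1/3 → 0 = 0
(y ∨ z) ↔ (y → ~x) = 1/2 ↔ 0 = 0
((y ∨ x) → y) ∨ ((y ∨ z) ↔ (y → ~x)) = 1/3 ∨ 0 = 1/3
~(((x ∨ y) → ((y → z) ↔ (y → x))) ↔ ((z → x) ↔ (y → x))) ↔ (((y ∨ x) → y) ∨ ((y ∨ z) ↔ (y → ~x))) = 0 ↔ 1/3 = 0

0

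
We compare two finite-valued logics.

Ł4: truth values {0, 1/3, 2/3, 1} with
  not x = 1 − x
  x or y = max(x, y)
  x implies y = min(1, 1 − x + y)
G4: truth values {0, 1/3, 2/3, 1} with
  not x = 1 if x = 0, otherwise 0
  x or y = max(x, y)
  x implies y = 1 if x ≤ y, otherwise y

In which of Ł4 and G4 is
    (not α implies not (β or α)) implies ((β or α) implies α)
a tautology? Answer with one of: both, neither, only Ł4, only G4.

only Ł4

In Ł4: every assignment gives 1 — tautology.
In G4: at α = 1/3, β = 2/3 the value is 1/3 — not a tautology.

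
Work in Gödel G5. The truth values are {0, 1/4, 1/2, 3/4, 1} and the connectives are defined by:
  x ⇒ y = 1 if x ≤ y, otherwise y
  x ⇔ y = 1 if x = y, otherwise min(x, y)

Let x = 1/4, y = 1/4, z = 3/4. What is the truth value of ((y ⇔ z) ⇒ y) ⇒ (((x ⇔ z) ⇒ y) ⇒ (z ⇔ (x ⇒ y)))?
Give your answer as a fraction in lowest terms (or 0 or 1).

y ⇔ z = 1/4 ⇔ 3/4 = 1/4
(y ⇔ z) ⇒ y = 1/4 ⇒ 1/4 = 1
x ⇔ z = 1/4 ⇔ 3/4 = 1/4
(x ⇔ z) ⇒ y = 1/4 ⇒ 1/4 = 1
x ⇒ y = 1/4 ⇒ 1/4 = 1
z ⇔ (x ⇒ y) = 3/4 ⇔ 1 = 3/4
((x ⇔ z) ⇒ y) ⇒ (z ⇔ (x ⇒ y)) = 1 ⇒ 3/4 = 3/4
((y ⇔ z) ⇒ y) ⇒ (((x ⇔ z) ⇒ y) ⇒ (z ⇔ (x ⇒ y))) = 1 ⇒ 3/4 = 3/4

3/4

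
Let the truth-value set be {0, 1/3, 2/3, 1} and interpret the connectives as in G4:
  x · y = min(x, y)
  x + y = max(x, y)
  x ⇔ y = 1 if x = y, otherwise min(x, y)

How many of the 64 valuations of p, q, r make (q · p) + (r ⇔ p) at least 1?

19

value 1: 19 assignments (counts)
value 2/3: 13 assignments
value 1/3: 17 assignments
value 0: 15 assignments
So 19 of the 64 assignments meet the threshold.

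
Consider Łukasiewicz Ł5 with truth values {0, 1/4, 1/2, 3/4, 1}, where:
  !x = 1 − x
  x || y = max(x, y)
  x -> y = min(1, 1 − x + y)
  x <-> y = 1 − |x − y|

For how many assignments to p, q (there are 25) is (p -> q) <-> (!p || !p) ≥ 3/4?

16

value 1: 9 assignments (counts)
value 3/4: 7 assignments (counts)
value 1/2: 5 assignments
value 1/4: 3 assignments
value 0: 1 assignment
So 16 of the 25 assignments meet the threshold.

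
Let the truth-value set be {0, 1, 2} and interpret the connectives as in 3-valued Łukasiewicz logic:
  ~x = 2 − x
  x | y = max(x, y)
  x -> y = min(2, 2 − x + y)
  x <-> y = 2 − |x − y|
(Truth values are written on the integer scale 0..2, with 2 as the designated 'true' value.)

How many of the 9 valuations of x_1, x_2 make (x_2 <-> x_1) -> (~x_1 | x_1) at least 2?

8

x_1 = 0, x_2 = 0 ↦ 2  ≥
x_1 = 0, x_2 = 1 ↦ 2  ≥
x_1 = 0, x_2 = 2 ↦ 2  ≥
x_1 = 1, x_2 = 0 ↦ 2  ≥
x_1 = 1, x_2 = 1 ↦ 1  <
x_1 = 1, x_2 = 2 ↦ 2  ≥
x_1 = 2, x_2 = 0 ↦ 2  ≥
x_1 = 2, x_2 = 1 ↦ 2  ≥
x_1 = 2, x_2 = 2 ↦ 2  ≥
So 8 of the 9 assignments meet the threshold.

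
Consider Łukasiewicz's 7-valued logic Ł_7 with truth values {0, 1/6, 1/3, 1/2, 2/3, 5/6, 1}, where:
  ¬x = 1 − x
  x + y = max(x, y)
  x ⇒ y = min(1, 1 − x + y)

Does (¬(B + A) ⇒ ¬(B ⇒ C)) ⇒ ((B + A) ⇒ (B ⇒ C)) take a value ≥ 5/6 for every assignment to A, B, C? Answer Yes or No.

No

Counterexample: take A = 0, B = 2/3, C = 0.
B + A = 2/3 + 0 = 2/3
¬(B + A) = ¬2/3 = 1/3
B ⇒ C = 2/3 ⇒ 0 = 1/3
¬(B ⇒ C) = ¬1/3 = 2/3
¬(B + A) ⇒ ¬(B ⇒ C) = 1/3 ⇒ 2/3 = 1
B + A = 2/3 + 0 = 2/3
B ⇒ C = 2/3 ⇒ 0 = 1/3
(B + A) ⇒ (B ⇒ C) = 2/3 ⇒ 1/3 = 2/3
(¬(B + A) ⇒ ¬(B ⇒ C)) ⇒ ((B + A) ⇒ (B ⇒ C)) = 1 ⇒ 2/3 = 2/3
This gives 2/3, which is below 5/6.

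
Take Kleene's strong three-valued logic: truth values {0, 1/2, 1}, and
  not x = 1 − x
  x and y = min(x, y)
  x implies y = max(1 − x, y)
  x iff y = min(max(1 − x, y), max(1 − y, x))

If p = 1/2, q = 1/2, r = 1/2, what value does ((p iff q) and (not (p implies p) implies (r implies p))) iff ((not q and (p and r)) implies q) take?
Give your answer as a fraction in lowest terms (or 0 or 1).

1/2

p iff q = 1/2 iff 1/2 = 1/2
p implies p = 1/2 implies 1/2 = 1/2
not (p implies p) = not 1/2 = 1/2
r implies p = 1/2 implies 1/2 = 1/2
not (p implies p) implies (r implies p) = 1/2 implies 1/2 = 1/2
(p iff q) and (not (p implies p) implies (r implies p)) = 1/2 and 1/2 = 1/2
not q = not 1/2 = 1/2
p and r = 1/2 and 1/2 = 1/2
not q and (p and r) = 1/2 and 1/2 = 1/2
(not q and (p and r)) implies q = 1/2 implies 1/2 = 1/2
((p iff q) and (not (p implies p) implies (r implies p))) iff ((not q and (p and r)) implies q) = 1/2 iff 1/2 = 1/2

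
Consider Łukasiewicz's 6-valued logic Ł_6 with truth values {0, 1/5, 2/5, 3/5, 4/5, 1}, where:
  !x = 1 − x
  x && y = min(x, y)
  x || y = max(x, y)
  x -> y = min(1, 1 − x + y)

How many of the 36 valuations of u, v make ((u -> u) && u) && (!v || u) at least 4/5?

12

value 1: 6 assignments (counts)
value 4/5: 6 assignments (counts)
value 3/5: 6 assignments
value 2/5: 6 assignments
value 1/5: 6 assignments
value 0: 6 assignments
So 12 of the 36 assignments meet the threshold.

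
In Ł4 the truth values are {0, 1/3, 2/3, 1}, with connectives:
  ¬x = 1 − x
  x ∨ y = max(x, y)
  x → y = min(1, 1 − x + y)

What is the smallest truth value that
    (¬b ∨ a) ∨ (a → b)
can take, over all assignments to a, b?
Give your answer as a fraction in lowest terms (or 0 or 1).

Take a = 2/3, b = 1/3:
¬b = ¬1/3 = 2/3
¬b ∨ a = 2/3 ∨ 2/3 = 2/3
a → b = 2/3 → 1/3 = 2/3
(¬b ∨ a) ∨ (a → b) = 2/3 ∨ 2/3 = 2/3
No assignment yields a value below 2/3, so this is the minimum.

2/3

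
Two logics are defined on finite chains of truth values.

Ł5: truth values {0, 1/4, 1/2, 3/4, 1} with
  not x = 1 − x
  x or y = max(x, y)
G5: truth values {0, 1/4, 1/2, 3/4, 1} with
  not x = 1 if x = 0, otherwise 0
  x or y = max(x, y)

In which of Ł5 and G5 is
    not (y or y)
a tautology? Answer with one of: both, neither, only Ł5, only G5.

neither

In Ł5: at y = 1/4 the value is 3/4 — not a tautology.
In G5: at y = 1/4 the value is 0 — not a tautology.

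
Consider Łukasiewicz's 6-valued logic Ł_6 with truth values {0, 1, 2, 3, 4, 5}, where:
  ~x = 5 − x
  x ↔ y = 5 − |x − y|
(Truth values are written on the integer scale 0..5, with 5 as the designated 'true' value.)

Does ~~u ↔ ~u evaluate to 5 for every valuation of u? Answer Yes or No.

Counterexample: take u = 0.
~u = ~0 = 5
~~u = ~5 = 0
~u = ~0 = 5
~~u ↔ ~u = 0 ↔ 5 = 0
This gives 0 ≠ 5.

No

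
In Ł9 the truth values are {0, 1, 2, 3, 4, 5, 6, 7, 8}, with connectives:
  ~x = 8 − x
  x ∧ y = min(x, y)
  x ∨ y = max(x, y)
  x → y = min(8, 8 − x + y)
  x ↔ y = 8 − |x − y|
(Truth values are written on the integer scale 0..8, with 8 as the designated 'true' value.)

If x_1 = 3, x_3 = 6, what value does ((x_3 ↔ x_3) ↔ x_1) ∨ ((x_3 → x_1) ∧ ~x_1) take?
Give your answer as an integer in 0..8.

x_3 ↔ x_3 = 6 ↔ 6 = 8
(x_3 ↔ x_3) ↔ x_1 = 8 ↔ 3 = 3
x_3 → x_1 = 6 → 3 = 5
~x_1 = ~3 = 5
(x_3 → x_1) ∧ ~x_1 = 5 ∧ 5 = 5
((x_3 ↔ x_3) ↔ x_1) ∨ ((x_3 → x_1) ∧ ~x_1) = 3 ∨ 5 = 5

5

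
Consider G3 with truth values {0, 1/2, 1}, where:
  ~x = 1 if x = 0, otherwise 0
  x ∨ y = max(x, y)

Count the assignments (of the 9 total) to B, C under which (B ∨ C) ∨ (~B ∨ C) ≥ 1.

B = 0, C = 0 ↦ 1  ≥
B = 0, C = 1/2 ↦ 1  ≥
B = 0, C = 1 ↦ 1  ≥
B = 1/2, C = 0 ↦ 1/2  <
B = 1/2, C = 1/2 ↦ 1/2  <
B = 1/2, C = 1 ↦ 1  ≥
B = 1, C = 0 ↦ 1  ≥
B = 1, C = 1/2 ↦ 1  ≥
B = 1, C = 1 ↦ 1  ≥
So 7 of the 9 assignments meet the threshold.

7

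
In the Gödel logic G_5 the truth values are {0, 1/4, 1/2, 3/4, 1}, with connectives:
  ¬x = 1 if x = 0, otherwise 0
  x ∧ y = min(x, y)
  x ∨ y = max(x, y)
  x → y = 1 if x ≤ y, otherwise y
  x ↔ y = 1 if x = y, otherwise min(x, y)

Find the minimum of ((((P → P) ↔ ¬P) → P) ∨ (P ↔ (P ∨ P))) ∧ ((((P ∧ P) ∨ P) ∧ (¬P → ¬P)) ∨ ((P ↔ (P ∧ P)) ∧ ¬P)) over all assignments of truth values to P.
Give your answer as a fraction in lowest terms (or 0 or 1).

Take P = 1/4:
P → P = 1/4 → 1/4 = 1
¬P = ¬1/4 = 0
(P → P) ↔ ¬P = 1 ↔ 0 = 0
((P → P) ↔ ¬P) → P = 0 → 1/4 = 1
P ∨ P = 1/4 ∨ 1/4 = 1/4
P ↔ (P ∨ P) = 1/4 ↔ 1/4 = 1
(((P → P) ↔ ¬P) → P) ∨ (P ↔ (P ∨ P)) = 1 ∨ 1 = 1
P ∧ P = 1/4 ∧ 1/4 = 1/4
(P ∧ P) ∨ P = 1/4 ∨ 1/4 = 1/4
¬P = ¬1/4 = 0
¬P = ¬1/4 = 0
¬P → ¬P = 0 → 0 = 1
((P ∧ P) ∨ P) ∧ (¬P → ¬P) = 1/4 ∧ 1 = 1/4
P ∧ P = 1/4 ∧ 1/4 = 1/4
P ↔ (P ∧ P) = 1/4 ↔ 1/4 = 1
¬P = ¬1/4 = 0
(P ↔ (P ∧ P)) ∧ ¬P = 1 ∧ 0 = 0
(((P ∧ P) ∨ P) ∧ (¬P → ¬P)) ∨ ((P ↔ (P ∧ P)) ∧ ¬P) = 1/4 ∨ 0 = 1/4
((((P → P) ↔ ¬P) → P) ∨ (P ↔ (P ∨ P))) ∧ ((((P ∧ P) ∨ P) ∧ (¬P → ¬P)) ∨ ((P ↔ (P ∧ P)) ∧ ¬P)) = 1 ∧ 1/4 = 1/4
No assignment yields a value below 1/4, so this is the minimum.

1/4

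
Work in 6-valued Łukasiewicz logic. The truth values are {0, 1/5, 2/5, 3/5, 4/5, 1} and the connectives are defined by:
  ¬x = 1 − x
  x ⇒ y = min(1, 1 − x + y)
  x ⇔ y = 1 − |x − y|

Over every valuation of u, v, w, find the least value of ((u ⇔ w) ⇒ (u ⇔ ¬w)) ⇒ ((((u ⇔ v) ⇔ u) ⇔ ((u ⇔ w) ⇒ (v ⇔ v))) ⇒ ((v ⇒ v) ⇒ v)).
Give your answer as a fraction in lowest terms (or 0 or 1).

1/5

Take u = 2/5, v = 0, w = 3/5:
u ⇔ w = 2/5 ⇔ 3/5 = 4/5
¬w = ¬3/5 = 2/5
u ⇔ ¬w = 2/5 ⇔ 2/5 = 1
(u ⇔ w) ⇒ (u ⇔ ¬w) = 4/5 ⇒ 1 = 1
u ⇔ v = 2/5 ⇔ 0 = 3/5
(u ⇔ v) ⇔ u = 3/5 ⇔ 2/5 = 4/5
u ⇔ w = 2/5 ⇔ 3/5 = 4/5
v ⇔ v = 0 ⇔ 0 = 1
(u ⇔ w) ⇒ (v ⇔ v) = 4/5 ⇒ 1 = 1
((u ⇔ v) ⇔ u) ⇔ ((u ⇔ w) ⇒ (v ⇔ v)) = 4/5 ⇔ 1 = 4/5
v ⇒ v = 0 ⇒ 0 = 1
(v ⇒ v) ⇒ v = 1 ⇒ 0 = 0
(((u ⇔ v) ⇔ u) ⇔ ((u ⇔ w) ⇒ (v ⇔ v))) ⇒ ((v ⇒ v) ⇒ v) = 4/5 ⇒ 0 = 1/5
((u ⇔ w) ⇒ (u ⇔ ¬w)) ⇒ ((((u ⇔ v) ⇔ u) ⇔ ((u ⇔ w) ⇒ (v ⇔ v))) ⇒ ((v ⇒ v) ⇒ v)) = 1 ⇒ 1/5 = 1/5
No assignment yields a value below 1/5, so this is the minimum.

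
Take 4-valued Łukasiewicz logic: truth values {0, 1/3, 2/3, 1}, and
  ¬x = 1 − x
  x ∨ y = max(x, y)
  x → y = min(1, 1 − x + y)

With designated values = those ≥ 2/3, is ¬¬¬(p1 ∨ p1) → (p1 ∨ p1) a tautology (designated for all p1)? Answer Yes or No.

No

Counterexample: take p1 = 0.
p1 ∨ p1 = 0 ∨ 0 = 0
¬(p1 ∨ p1) = ¬0 = 1
¬¬(p1 ∨ p1) = ¬1 = 0
¬¬¬(p1 ∨ p1) = ¬0 = 1
p1 ∨ p1 = 0 ∨ 0 = 0
¬¬¬(p1 ∨ p1) → (p1 ∨ p1) = 1 → 0 = 0
This gives 0, which is below 2/3.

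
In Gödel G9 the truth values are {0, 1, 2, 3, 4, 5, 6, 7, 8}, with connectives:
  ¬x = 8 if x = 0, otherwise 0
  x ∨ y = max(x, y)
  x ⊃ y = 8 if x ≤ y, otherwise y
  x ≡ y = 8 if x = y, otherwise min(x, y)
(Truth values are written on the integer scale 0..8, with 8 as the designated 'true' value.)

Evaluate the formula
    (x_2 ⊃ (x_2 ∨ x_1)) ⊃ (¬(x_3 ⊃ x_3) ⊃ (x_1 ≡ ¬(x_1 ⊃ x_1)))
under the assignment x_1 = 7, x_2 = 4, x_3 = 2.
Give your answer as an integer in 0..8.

x_2 ∨ x_1 = 4 ∨ 7 = 7
x_2 ⊃ (x_2 ∨ x_1) = 4 ⊃ 7 = 8
x_3 ⊃ x_3 = 2 ⊃ 2 = 8
¬(x_3 ⊃ x_3) = ¬8 = 0
x_1 ⊃ x_1 = 7 ⊃ 7 = 8
¬(x_1 ⊃ x_1) = ¬8 = 0
x_1 ≡ ¬(x_1 ⊃ x_1) = 7 ≡ 0 = 0
¬(x_3 ⊃ x_3) ⊃ (x_1 ≡ ¬(x_1 ⊃ x_1)) = 0 ⊃ 0 = 8
(x_2 ⊃ (x_2 ∨ x_1)) ⊃ (¬(x_3 ⊃ x_3) ⊃ (x_1 ≡ ¬(x_1 ⊃ x_1))) = 8 ⊃ 8 = 8

8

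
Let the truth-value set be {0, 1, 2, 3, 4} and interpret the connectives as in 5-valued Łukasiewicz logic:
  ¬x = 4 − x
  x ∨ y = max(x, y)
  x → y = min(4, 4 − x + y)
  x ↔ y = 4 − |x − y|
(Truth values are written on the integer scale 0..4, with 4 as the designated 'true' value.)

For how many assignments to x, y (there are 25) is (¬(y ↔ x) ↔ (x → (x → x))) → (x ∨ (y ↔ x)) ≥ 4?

22

value 4: 22 assignments (counts)
value 2: 2 assignments
value 0: 1 assignment
So 22 of the 25 assignments meet the threshold.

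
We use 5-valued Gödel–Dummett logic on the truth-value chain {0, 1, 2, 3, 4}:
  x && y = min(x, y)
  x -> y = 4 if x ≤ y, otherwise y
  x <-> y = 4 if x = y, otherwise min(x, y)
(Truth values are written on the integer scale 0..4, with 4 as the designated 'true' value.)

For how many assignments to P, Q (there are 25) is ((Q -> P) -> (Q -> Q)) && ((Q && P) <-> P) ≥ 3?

16

value 4: 15 assignments (counts)
value 3: 1 assignment (counts)
value 2: 2 assignments
value 1: 3 assignments
value 0: 4 assignments
So 16 of the 25 assignments meet the threshold.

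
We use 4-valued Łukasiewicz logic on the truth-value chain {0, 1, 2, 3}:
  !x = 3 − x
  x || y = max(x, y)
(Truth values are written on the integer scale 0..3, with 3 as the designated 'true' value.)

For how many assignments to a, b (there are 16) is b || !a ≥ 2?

12

a = 0, b = 0 ↦ 3  ≥
a = 0, b = 1 ↦ 3  ≥
a = 0, b = 2 ↦ 3  ≥
a = 0, b = 3 ↦ 3  ≥
a = 1, b = 0 ↦ 2  ≥
a = 1, b = 1 ↦ 2  ≥
a = 1, b = 2 ↦ 2  ≥
a = 1, b = 3 ↦ 3  ≥
a = 2, b = 0 ↦ 1  <
a = 2, b = 1 ↦ 1  <
a = 2, b = 2 ↦ 2  ≥
a = 2, b = 3 ↦ 3  ≥
a = 3, b = 0 ↦ 0  <
a = 3, b = 1 ↦ 1  <
a = 3, b = 2 ↦ 2  ≥
a = 3, b = 3 ↦ 3  ≥
So 12 of the 16 assignments meet the threshold.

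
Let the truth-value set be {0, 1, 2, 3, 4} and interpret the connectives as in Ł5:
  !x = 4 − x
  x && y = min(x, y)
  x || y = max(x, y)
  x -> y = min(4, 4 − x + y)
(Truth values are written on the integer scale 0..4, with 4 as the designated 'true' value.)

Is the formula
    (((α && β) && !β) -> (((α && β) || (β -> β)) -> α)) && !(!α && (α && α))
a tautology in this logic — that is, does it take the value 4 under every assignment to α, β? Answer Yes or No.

Counterexample: take α = 1, β = 0.
α && β = 1 && 0 = 0
!β = !0 = 4
(α && β) && !β = 0 && 4 = 0
α && β = 1 && 0 = 0
β -> β = 0 -> 0 = 4
(α && β) || (β -> β) = 0 || 4 = 4
((α && β) || (β -> β)) -> α = 4 -> 1 = 1
((α && β) && !β) -> (((α && β) || (β -> β)) -> α) = 0 -> 1 = 4
!α = !1 = 3
α && α = 1 && 1 = 1
!α && (α && α) = 3 && 1 = 1
!(!α && (α && α)) = !1 = 3
(((α && β) && !β) -> (((α && β) || (β -> β)) -> α)) && !(!α && (α && α)) = 4 && 3 = 3
This gives 3 ≠ 4.

No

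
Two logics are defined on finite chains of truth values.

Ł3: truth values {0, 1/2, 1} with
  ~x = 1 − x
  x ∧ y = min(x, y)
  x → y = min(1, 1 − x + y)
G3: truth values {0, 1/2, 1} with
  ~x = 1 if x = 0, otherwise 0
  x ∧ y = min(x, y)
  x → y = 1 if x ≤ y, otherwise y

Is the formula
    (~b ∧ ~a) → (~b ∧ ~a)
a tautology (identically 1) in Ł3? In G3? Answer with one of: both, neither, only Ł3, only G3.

both

In Ł3: every assignment gives 1 — tautology.
In G3: every assignment gives 1 — tautology.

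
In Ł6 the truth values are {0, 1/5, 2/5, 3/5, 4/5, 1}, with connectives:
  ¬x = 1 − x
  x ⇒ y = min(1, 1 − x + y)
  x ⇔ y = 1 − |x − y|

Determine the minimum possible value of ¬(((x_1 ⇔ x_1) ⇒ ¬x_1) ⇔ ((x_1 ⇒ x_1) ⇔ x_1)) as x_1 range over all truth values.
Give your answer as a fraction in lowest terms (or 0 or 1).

Take x_1 = 2/5:
x_1 ⇔ x_1 = 2/5 ⇔ 2/5 = 1
¬x_1 = ¬2/5 = 3/5
(x_1 ⇔ x_1) ⇒ ¬x_1 = 1 ⇒ 3/5 = 3/5
x_1 ⇒ x_1 = 2/5 ⇒ 2/5 = 1
(x_1 ⇒ x_1) ⇔ x_1 = 1 ⇔ 2/5 = 2/5
((x_1 ⇔ x_1) ⇒ ¬x_1) ⇔ ((x_1 ⇒ x_1) ⇔ x_1) = 3/5 ⇔ 2/5 = 4/5
¬(((x_1 ⇔ x_1) ⇒ ¬x_1) ⇔ ((x_1 ⇒ x_1) ⇔ x_1)) = ¬4/5 = 1/5
No assignment yields a value below 1/5, so this is the minimum.

1/5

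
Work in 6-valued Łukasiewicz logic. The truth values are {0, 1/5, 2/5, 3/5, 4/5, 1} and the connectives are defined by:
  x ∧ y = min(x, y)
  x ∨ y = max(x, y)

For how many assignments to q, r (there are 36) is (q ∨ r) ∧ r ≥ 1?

6

value 1: 6 assignments (counts)
value 4/5: 6 assignments
value 3/5: 6 assignments
value 2/5: 6 assignments
value 1/5: 6 assignments
value 0: 6 assignments
So 6 of the 36 assignments meet the threshold.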